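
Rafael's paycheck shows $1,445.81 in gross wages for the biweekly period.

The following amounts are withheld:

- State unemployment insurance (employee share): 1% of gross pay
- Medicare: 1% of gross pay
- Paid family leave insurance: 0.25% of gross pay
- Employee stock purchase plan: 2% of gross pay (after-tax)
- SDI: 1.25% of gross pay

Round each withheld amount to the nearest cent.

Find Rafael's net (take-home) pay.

$1,366.29

Paid family leave insurance: $1,445.81 × 0.0025 = $3.61
Medicare: $1,445.81 × 0.01 = $14.46
SDI: $1,445.81 × 0.0125 = $18.07
State unemployment insurance (employee share): $1,445.81 × 0.01 = $14.46
Employee stock purchase plan: $1,445.81 × 0.02 = $28.92
Total deductions = $3.61 + $14.46 + $18.07 + $14.46 + $28.92 = $79.52
Net pay = $1,445.81 − $79.52 = $1,366.29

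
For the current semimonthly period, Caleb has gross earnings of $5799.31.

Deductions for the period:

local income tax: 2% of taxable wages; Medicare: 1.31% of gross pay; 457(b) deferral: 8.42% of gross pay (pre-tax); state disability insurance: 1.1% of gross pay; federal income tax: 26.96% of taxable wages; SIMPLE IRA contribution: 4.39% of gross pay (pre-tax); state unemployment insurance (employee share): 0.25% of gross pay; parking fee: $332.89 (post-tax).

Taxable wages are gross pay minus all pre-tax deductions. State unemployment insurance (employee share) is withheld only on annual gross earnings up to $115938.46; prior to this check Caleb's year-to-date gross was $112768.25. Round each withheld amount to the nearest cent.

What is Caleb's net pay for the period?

$3111.50

457(b) deferral: $5799.31 × 0.0842 = $488.30
SIMPLE IRA contribution: $5799.31 × 0.0439 = $254.59
Pre-tax total = $488.30 + $254.59 = $742.89
Taxable wages = $5799.31 − $742.89 = $5056.42
Federal income tax: $5056.42 × 0.2696 = $1363.21
Local income tax: $5056.42 × 0.02 = $101.13
State disability insurance: $5799.31 × 0.011 = $63.79
Medicare: $5799.31 × 0.0131 = $75.97
State unemployment insurance (employee share): only $115938.46 − $112768.25 = $3170.21 of this check is subject → $3170.21 × 0.0025 = $7.93
Parking fee: $332.89
Total deductions = $488.30 + $254.59 + $1363.21 + $101.13 + $63.79 + $75.97 + $7.93 + $332.89 = $2687.81
Net pay = $5799.31 − $2687.81 = $3111.50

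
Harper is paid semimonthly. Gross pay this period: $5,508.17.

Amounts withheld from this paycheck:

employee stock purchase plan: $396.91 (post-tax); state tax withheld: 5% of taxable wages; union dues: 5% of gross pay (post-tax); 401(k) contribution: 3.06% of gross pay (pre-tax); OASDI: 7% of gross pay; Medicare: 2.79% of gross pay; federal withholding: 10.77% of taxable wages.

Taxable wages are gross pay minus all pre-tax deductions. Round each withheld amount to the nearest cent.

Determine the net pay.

$3,285.99

401(k) contribution: $5,508.17 × 0.0306 = $168.55
Taxable wages = $5,508.17 − $168.55 = $5,339.62
State tax withheld: $5,339.62 × 0.05 = $266.98
Federal withholding: $5,339.62 × 0.1077 = $575.08
OASDI: $5,508.17 × 0.07 = $385.57
Medicare: $5,508.17 × 0.0279 = $153.68
Employee stock purchase plan: $396.91
Union dues: $5,508.17 × 0.05 = $275.41
Total deductions = $168.55 + $266.98 + $575.08 + $385.57 + $153.68 + $396.91 + $275.41 = $2,222.18
Net pay = $5,508.17 − $2,222.18 = $3,285.99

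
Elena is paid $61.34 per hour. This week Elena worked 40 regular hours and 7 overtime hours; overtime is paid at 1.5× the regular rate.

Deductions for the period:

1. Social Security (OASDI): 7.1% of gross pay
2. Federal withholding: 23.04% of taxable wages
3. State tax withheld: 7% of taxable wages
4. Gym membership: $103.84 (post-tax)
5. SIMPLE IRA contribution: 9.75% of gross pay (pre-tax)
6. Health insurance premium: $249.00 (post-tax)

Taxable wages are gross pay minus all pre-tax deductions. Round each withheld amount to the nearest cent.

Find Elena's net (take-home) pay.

Regular pay: 40 × $61.34 = $2,453.60
Overtime pay: 7 × $61.34 × 1.5 = $644.07
Gross pay = $2,453.60 + $644.07 = $3,097.67
SIMPLE IRA contribution: $3,097.67 × 0.0975 = $302.02
Taxable wages = $3,097.67 − $302.02 = $2,795.65
Federal withholding: $2,795.65 × 0.2304 = $644.12
State tax withheld: $2,795.65 × 0.07 = $195.70
Social Security (OASDI): $3,097.67 × 0.071 = $219.93
Health insurance premium: $249.00
Gym membership: $103.84
Total deductions = $302.02 + $644.12 + $195.70 + $219.93 + $249.00 + $103.84 = $1,714.61
Net pay = $3,097.67 − $1,714.61 = $1,383.06

$1,383.06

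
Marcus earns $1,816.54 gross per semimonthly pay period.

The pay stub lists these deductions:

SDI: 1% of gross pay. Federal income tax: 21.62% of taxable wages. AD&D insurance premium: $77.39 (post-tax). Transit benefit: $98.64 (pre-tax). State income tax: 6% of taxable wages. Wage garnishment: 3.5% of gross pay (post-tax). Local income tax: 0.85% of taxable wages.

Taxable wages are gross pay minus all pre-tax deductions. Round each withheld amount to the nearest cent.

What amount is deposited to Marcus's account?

$1,069.68

Transit benefit: $98.64
Taxable wages = $1,816.54 − $98.64 = $1,717.90
Federal income tax: $1,717.90 × 0.2162 = $371.41
Local income tax: $1,717.90 × 0.0085 = $14.60
State income tax: $1,717.90 × 0.06 = $103.07
SDI: $1,816.54 × 0.01 = $18.17
Wage garnishment: $1,816.54 × 0.035 = $63.58
AD&D insurance premium: $77.39
Total deductions = $98.64 + $371.41 + $14.60 + $103.07 + $18.17 + $63.58 + $77.39 = $746.86
Net pay = $1,816.54 − $746.86 = $1,069.68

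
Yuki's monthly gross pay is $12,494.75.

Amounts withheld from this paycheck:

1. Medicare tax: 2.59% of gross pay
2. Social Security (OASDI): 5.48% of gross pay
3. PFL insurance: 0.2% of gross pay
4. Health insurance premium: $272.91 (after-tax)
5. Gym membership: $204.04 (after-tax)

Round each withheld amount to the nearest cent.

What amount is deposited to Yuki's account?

$10,984.49

Social Security (OASDI): $12,494.75 × 0.0548 = $684.71
Medicare tax: $12,494.75 × 0.0259 = $323.61
PFL insurance: $12,494.75 × 0.002 = $24.99
Health insurance premium: $272.91
Gym membership: $204.04
Total deductions = $684.71 + $323.61 + $24.99 + $272.91 + $204.04 = $1,510.26
Net pay = $12,494.75 − $1,510.26 = $10,984.49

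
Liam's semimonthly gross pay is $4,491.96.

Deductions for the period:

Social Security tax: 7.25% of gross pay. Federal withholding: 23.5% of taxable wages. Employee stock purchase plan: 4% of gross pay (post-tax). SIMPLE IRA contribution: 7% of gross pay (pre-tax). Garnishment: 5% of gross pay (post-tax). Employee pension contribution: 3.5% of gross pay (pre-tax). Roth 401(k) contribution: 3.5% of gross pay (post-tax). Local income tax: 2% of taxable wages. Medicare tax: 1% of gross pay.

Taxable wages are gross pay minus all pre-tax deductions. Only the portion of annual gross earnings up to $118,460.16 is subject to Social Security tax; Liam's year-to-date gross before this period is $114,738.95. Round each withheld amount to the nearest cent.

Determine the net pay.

SIMPLE IRA contribution: $4,491.96 × 0.07 = $314.44
Employee pension contribution: $4,491.96 × 0.035 = $157.22
Pre-tax total = $314.44 + $157.22 = $471.66
Taxable wages = $4,491.96 − $471.66 = $4,020.30
Local income tax: $4,020.30 × 0.02 = $80.41
Federal withholding: $4,020.30 × 0.235 = $944.77
Social Security tax: only $118,460.16 − $114,738.95 = $3,721.21 of this check is subject → $3,721.21 × 0.0725 = $269.79
Medicare tax: $4,491.96 × 0.01 = $44.92
Garnishment: $4,491.96 × 0.05 = $224.60
Roth 401(k) contribution: $4,491.96 × 0.035 = $157.22
Employee stock purchase plan: $4,491.96 × 0.04 = $179.68
Total deductions = $314.44 + $157.22 + $80.41 + $944.77 + $269.79 + $44.92 + $224.60 + $157.22 + $179.68 = $2,373.05
Net pay = $4,491.96 − $2,373.05 = $2,118.91

$2,118.91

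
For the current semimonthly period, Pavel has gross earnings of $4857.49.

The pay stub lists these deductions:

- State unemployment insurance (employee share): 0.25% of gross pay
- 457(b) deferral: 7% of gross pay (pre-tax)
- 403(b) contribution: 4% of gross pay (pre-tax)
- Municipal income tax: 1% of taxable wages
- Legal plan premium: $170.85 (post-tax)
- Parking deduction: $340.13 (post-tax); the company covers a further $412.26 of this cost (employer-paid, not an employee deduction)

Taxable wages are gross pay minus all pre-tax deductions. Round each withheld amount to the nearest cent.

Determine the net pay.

457(b) deferral: $4857.49 × 0.07 = $340.02
403(b) contribution: $4857.49 × 0.04 = $194.30
Pre-tax total = $340.02 + $194.30 = $534.32
Taxable wages = $4857.49 − $534.32 = $4323.17
Municipal income tax: $4323.17 × 0.01 = $43.23
State unemployment insurance (employee share): $4857.49 × 0.0025 = $12.14
Legal plan premium: $170.85
Parking deduction: $340.13
(Employer's $412.26 toward parking deduction is not withheld from the employee.)
Total deductions = $340.02 + $194.30 + $43.23 + $12.14 + $170.85 + $340.13 = $1100.67
Net pay = $4857.49 − $1100.67 = $3756.82

$3756.82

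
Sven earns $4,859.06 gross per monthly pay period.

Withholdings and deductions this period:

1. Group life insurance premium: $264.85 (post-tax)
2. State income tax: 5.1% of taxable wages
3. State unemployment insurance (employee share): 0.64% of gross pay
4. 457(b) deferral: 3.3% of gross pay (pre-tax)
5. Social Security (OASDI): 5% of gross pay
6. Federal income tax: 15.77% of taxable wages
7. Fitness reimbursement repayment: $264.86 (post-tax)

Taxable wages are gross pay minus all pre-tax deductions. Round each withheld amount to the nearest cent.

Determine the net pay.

$2,914.33

457(b) deferral: $4,859.06 × 0.033 = $160.35
Taxable wages = $4,859.06 − $160.35 = $4,698.71
State income tax: $4,698.71 × 0.051 = $239.63
Federal income tax: $4,698.71 × 0.1577 = $740.99
Social Security (OASDI): $4,859.06 × 0.05 = $242.95
State unemployment insurance (employee share): $4,859.06 × 0.0064 = $31.10
Fitness reimbursement repayment: $264.86
Group life insurance premium: $264.85
Total deductions = $160.35 + $239.63 + $740.99 + $242.95 + $31.10 + $264.86 + $264.85 = $1,944.73
Net pay = $4,859.06 − $1,944.73 = $2,914.33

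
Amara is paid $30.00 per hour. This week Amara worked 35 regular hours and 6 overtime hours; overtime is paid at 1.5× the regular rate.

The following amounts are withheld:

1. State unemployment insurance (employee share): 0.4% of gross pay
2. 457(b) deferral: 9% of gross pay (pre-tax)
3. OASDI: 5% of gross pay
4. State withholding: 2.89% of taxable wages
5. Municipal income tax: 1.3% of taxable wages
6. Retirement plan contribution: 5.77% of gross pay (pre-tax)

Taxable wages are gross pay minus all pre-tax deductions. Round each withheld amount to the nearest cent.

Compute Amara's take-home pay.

Regular pay: 35 × $30.00 = $1,050.00
Overtime pay: 6 × $30.00 × 1.5 = $270.00
Gross pay = $1,050.00 + $270.00 = $1,320.00
457(b) deferral: $1,320.00 × 0.09 = $118.80
Retirement plan contribution: $1,320.00 × 0.0577 = $76.16
Pre-tax total = $118.80 + $76.16 = $194.96
Taxable wages = $1,320.00 − $194.96 = $1,125.04
Municipal income tax: $1,125.04 × 0.013 = $14.63
State withholding: $1,125.04 × 0.0289 = $32.51
State unemployment insurance (employee share): $1,320.00 × 0.004 = $5.28
OASDI: $1,320.00 × 0.05 = $66.00
Total deductions = $118.80 + $76.16 + $14.63 + $32.51 + $5.28 + $66.00 = $313.38
Net pay = $1,320.00 − $313.38 = $1,006.62

$1,006.62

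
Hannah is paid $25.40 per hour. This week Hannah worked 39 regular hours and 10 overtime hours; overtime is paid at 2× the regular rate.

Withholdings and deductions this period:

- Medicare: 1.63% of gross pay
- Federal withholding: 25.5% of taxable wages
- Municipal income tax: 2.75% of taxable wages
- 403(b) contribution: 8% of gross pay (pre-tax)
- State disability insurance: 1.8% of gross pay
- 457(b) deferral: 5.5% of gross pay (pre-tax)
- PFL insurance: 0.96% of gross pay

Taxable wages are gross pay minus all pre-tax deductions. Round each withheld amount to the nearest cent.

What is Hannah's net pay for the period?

$864.30

Regular pay: 39 × $25.40 = $990.60
Overtime pay: 10 × $25.40 × 2 = $508.00
Gross pay = $990.60 + $508.00 = $1498.60
457(b) deferral: $1498.60 × 0.055 = $82.42
403(b) contribution: $1498.60 × 0.08 = $119.89
Pre-tax total = $82.42 + $119.89 = $202.31
Taxable wages = $1498.60 − $202.31 = $1296.29
Federal withholding: $1296.29 × 0.255 = $330.55
Municipal income tax: $1296.29 × 0.0275 = $35.65
PFL insurance: $1498.60 × 0.0096 = $14.39
Medicare: $1498.60 × 0.0163 = $24.43
State disability insurance: $1498.60 × 0.018 = $26.97
Total deductions = $82.42 + $119.89 + $330.55 + $35.65 + $14.39 + $24.43 + $26.97 = $634.30
Net pay = $1498.60 − $634.30 = $864.30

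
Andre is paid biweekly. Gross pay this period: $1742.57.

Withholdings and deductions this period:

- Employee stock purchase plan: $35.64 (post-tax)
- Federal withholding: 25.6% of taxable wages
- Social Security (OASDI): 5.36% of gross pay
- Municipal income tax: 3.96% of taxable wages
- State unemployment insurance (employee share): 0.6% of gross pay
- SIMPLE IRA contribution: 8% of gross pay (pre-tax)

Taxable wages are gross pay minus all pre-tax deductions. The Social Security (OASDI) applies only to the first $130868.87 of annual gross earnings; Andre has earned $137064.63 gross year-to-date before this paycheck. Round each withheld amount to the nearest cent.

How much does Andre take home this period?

$1083.16

SIMPLE IRA contribution: $1742.57 × 0.08 = $139.41
Taxable wages = $1742.57 − $139.41 = $1603.16
Federal withholding: $1603.16 × 0.256 = $410.41
Municipal income tax: $1603.16 × 0.0396 = $63.49
Social Security (OASDI): annual cap $130868.87 already reached (YTD $137064.63), so $0.00
State unemployment insurance (employee share): $1742.57 × 0.006 = $10.46
Employee stock purchase plan: $35.64
Total deductions = $139.41 + $410.41 + $63.49 + $0.00 + $10.46 + $35.64 = $659.41
Net pay = $1742.57 − $659.41 = $1083.16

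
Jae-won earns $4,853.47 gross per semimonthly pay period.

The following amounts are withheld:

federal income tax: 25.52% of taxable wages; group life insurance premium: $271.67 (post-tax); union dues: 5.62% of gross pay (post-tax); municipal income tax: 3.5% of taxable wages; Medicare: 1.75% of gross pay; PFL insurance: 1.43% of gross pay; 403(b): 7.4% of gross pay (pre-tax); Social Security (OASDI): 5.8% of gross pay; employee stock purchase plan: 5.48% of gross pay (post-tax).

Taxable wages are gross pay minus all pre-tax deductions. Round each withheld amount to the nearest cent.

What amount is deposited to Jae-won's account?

$1,943.81

403(b): $4,853.47 × 0.074 = $359.16
Taxable wages = $4,853.47 − $359.16 = $4,494.31
Municipal income tax: $4,494.31 × 0.035 = $157.30
Federal income tax: $4,494.31 × 0.2552 = $1,146.95
PFL insurance: $4,853.47 × 0.0143 = $69.40
Medicare: $4,853.47 × 0.0175 = $84.94
Social Security (OASDI): $4,853.47 × 0.058 = $281.50
Union dues: $4,853.47 × 0.0562 = $272.77
Employee stock purchase plan: $4,853.47 × 0.0548 = $265.97
Group life insurance premium: $271.67
Total deductions = $359.16 + $157.30 + $1,146.95 + $69.40 + $84.94 + $281.50 + $272.77 + $265.97 + $271.67 = $2,909.66
Net pay = $4,853.47 − $2,909.66 = $1,943.81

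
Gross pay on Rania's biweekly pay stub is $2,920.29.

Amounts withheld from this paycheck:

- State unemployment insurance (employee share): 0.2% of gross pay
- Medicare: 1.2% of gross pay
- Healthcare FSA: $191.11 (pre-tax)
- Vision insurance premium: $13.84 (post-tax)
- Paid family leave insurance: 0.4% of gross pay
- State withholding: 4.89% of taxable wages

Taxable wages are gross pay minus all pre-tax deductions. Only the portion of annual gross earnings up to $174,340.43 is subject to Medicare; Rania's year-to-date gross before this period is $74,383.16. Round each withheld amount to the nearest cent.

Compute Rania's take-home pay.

$2,529.32

Healthcare FSA: $191.11
Taxable wages = $2,920.29 − $191.11 = $2,729.18
State withholding: $2,729.18 × 0.0489 = $133.46
Paid family leave insurance: $2,920.29 × 0.004 = $11.68
Medicare: cap not yet reached, full $2,920.29 is subject → $2,920.29 × 0.012 = $35.04
State unemployment insurance (employee share): $2,920.29 × 0.002 = $5.84
Vision insurance premium: $13.84
Total deductions = $191.11 + $133.46 + $11.68 + $35.04 + $5.84 + $13.84 = $390.97
Net pay = $2,920.29 − $390.97 = $2,529.32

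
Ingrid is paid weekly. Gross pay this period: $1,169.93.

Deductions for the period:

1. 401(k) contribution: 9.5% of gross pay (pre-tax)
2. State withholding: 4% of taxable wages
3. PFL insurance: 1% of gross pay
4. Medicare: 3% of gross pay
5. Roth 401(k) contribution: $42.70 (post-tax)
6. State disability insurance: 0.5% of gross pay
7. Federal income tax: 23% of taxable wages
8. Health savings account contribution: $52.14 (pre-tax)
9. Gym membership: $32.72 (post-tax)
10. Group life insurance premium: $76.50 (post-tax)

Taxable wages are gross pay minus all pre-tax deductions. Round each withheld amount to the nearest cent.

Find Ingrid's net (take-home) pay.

401(k) contribution: $1,169.93 × 0.095 = $111.14
Health savings account contribution: $52.14
Pre-tax total = $111.14 + $52.14 = $163.28
Taxable wages = $1,169.93 − $163.28 = $1,006.65
State withholding: $1,006.65 × 0.04 = $40.27
Federal income tax: $1,006.65 × 0.23 = $231.53
State disability insurance: $1,169.93 × 0.005 = $5.85
Medicare: $1,169.93 × 0.03 = $35.10
PFL insurance: $1,169.93 × 0.01 = $11.70
Roth 401(k) contribution: $42.70
Gym membership: $32.72
Group life insurance premium: $76.50
Total deductions = $111.14 + $52.14 + $40.27 + $231.53 + $5.85 + $35.10 + $11.70 + $42.70 + $32.72 + $76.50 = $639.65
Net pay = $1,169.93 − $639.65 = $530.28

$530.28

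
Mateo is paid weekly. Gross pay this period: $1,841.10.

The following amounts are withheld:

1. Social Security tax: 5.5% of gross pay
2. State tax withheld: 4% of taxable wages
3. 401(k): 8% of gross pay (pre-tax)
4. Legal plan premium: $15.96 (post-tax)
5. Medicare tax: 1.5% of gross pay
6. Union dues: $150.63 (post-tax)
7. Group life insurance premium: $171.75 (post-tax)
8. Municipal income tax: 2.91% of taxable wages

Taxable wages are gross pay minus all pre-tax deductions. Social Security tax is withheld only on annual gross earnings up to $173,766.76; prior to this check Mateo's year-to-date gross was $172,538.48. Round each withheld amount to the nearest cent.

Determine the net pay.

$1,143.25

401(k): $1,841.10 × 0.08 = $147.29
Taxable wages = $1,841.10 − $147.29 = $1,693.81
Municipal income tax: $1,693.81 × 0.0291 = $49.29
State tax withheld: $1,693.81 × 0.04 = $67.75
Social Security tax: only $173,766.76 − $172,538.48 = $1,228.28 of this check is subject → $1,228.28 × 0.055 = $67.56
Medicare tax: $1,841.10 × 0.015 = $27.62
Legal plan premium: $15.96
Group life insurance premium: $171.75
Union dues: $150.63
Total deductions = $147.29 + $49.29 + $67.75 + $67.56 + $27.62 + $15.96 + $171.75 + $150.63 = $697.85
Net pay = $1,841.10 − $697.85 = $1,143.25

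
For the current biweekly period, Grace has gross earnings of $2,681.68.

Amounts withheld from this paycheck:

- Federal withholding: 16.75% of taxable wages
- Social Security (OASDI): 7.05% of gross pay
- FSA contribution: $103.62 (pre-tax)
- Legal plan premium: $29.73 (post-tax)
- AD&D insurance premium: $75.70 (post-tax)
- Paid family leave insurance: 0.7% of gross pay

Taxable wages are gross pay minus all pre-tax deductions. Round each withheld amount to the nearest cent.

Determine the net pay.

$1,832.97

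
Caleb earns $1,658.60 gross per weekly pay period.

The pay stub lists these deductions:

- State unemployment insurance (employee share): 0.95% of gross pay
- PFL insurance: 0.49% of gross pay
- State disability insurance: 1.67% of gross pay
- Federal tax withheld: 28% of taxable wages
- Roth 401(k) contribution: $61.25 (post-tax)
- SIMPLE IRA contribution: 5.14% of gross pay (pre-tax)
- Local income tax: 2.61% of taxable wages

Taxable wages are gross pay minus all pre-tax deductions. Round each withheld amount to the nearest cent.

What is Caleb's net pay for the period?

SIMPLE IRA contribution: $1,658.60 × 0.0514 = $85.25
Taxable wages = $1,658.60 − $85.25 = $1,573.35
Local income tax: $1,573.35 × 0.0261 = $41.06
Federal tax withheld: $1,573.35 × 0.28 = $440.54
State unemployment insurance (employee share): $1,658.60 × 0.0095 = $15.76
PFL insurance: $1,658.60 × 0.0049 = $8.13
State disability insurance: $1,658.60 × 0.0167 = $27.70
Roth 401(k) contribution: $61.25
Total deductions = $85.25 + $41.06 + $440.54 + $15.76 + $8.13 + $27.70 + $61.25 = $679.69
Net pay = $1,658.60 − $679.69 = $978.91

$978.91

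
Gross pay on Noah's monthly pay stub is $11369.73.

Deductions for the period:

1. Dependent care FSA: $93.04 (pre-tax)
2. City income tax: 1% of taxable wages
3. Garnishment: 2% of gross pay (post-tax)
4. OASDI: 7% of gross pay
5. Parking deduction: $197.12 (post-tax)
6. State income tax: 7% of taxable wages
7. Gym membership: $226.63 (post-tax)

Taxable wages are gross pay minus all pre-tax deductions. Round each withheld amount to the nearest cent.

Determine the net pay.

Dependent care FSA: $93.04
Taxable wages = $11369.73 − $93.04 = $11276.69
State income tax: $11276.69 × 0.07 = $789.37
City income tax: $11276.69 × 0.01 = $112.77
OASDI: $11369.73 × 0.07 = $795.88
Garnishment: $11369.73 × 0.02 = $227.39
Parking deduction: $197.12
Gym membership: $226.63
Total deductions = $93.04 + $789.37 + $112.77 + $795.88 + $227.39 + $197.12 + $226.63 = $2442.20
Net pay = $11369.73 − $2442.20 = $8927.53

$8927.53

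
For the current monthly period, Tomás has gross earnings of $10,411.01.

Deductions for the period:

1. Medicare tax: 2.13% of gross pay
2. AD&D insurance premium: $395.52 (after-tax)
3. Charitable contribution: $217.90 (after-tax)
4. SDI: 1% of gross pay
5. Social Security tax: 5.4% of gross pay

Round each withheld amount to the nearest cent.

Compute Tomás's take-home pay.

SDI: $10,411.01 × 0.01 = $104.11
Medicare tax: $10,411.01 × 0.0213 = $221.75
Social Security tax: $10,411.01 × 0.054 = $562.19
AD&D insurance premium: $395.52
Charitable contribution: $217.90
Total deductions = $104.11 + $221.75 + $562.19 + $395.52 + $217.90 = $1,501.47
Net pay = $10,411.01 − $1,501.47 = $8,909.54

$8,909.54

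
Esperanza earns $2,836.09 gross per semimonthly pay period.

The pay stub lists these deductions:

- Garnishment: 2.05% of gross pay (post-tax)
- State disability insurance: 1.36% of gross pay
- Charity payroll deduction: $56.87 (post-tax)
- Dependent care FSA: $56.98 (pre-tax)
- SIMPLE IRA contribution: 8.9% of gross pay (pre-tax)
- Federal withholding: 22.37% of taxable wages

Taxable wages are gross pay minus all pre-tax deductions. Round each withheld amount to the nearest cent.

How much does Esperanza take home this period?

SIMPLE IRA contribution: $2,836.09 × 0.089 = $252.41
Dependent care FSA: $56.98
Pre-tax total = $252.41 + $56.98 = $309.39
Taxable wages = $2,836.09 − $309.39 = $2,526.70
Federal withholding: $2,526.70 × 0.2237 = $565.22
State disability insurance: $2,836.09 × 0.0136 = $38.57
Garnishment: $2,836.09 × 0.0205 = $58.14
Charity payroll deduction: $56.87
Total deductions = $252.41 + $56.98 + $565.22 + $38.57 + $58.14 + $56.87 = $1,028.19
Net pay = $2,836.09 − $1,028.19 = $1,807.90

$1,807.90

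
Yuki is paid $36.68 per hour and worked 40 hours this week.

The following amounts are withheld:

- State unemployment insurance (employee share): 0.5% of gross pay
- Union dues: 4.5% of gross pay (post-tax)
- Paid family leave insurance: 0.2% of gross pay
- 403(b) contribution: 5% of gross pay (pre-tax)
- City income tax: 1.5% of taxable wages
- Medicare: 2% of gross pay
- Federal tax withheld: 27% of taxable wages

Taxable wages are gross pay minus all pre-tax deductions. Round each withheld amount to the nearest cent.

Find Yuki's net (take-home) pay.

$890.96

Gross pay: 40 × $36.68 = $1,467.20
403(b) contribution: $1,467.20 × 0.05 = $73.36
Taxable wages = $1,467.20 − $73.36 = $1,393.84
City income tax: $1,393.84 × 0.015 = $20.91
Federal tax withheld: $1,393.84 × 0.27 = $376.34
State unemployment insurance (employee share): $1,467.20 × 0.005 = $7.34
Medicare: $1,467.20 × 0.02 = $29.34
Paid family leave insurance: $1,467.20 × 0.002 = $2.93
Union dues: $1,467.20 × 0.045 = $66.02
Total deductions = $73.36 + $20.91 + $376.34 + $7.34 + $29.34 + $2.93 + $66.02 = $576.24
Net pay = $1,467.20 − $576.24 = $890.96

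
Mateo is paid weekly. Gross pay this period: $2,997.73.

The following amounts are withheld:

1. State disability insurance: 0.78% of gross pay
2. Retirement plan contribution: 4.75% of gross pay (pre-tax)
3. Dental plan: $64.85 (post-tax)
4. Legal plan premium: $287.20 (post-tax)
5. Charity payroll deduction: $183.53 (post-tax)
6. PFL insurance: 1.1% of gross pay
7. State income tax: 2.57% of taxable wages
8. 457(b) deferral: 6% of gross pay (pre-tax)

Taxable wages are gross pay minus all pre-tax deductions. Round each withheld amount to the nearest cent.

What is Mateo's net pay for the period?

457(b) deferral: $2,997.73 × 0.06 = $179.86
Retirement plan contribution: $2,997.73 × 0.0475 = $142.39
Pre-tax total = $179.86 + $142.39 = $322.25
Taxable wages = $2,997.73 − $322.25 = $2,675.48
State income tax: $2,675.48 × 0.0257 = $68.76
State disability insurance: $2,997.73 × 0.0078 = $23.38
PFL insurance: $2,997.73 × 0.011 = $32.98
Dental plan: $64.85
Legal plan premium: $287.20
Charity payroll deduction: $183.53
Total deductions = $179.86 + $142.39 + $68.76 + $23.38 + $32.98 + $64.85 + $287.20 + $183.53 = $982.95
Net pay = $2,997.73 − $982.95 = $2,014.78

$2,014.78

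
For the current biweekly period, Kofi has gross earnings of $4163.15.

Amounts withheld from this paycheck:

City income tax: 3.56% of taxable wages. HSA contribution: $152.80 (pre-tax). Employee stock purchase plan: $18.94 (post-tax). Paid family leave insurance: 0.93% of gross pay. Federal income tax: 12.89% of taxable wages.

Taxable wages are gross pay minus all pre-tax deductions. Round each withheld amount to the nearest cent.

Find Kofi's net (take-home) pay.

$3292.99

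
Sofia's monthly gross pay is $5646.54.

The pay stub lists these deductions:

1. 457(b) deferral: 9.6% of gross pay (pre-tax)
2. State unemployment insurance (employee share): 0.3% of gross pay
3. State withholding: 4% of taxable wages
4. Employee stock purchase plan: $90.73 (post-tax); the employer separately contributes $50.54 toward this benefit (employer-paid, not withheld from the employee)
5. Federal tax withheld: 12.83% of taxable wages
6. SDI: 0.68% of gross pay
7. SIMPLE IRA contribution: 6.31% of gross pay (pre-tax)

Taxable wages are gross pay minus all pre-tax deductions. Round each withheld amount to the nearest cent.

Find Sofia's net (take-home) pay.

$3802.98

SIMPLE IRA contribution: $5646.54 × 0.0631 = $356.30
457(b) deferral: $5646.54 × 0.096 = $542.07
Pre-tax total = $356.30 + $542.07 = $898.37
Taxable wages = $5646.54 − $898.37 = $4748.17
State withholding: $4748.17 × 0.04 = $189.93
Federal tax withheld: $4748.17 × 0.1283 = $609.19
SDI: $5646.54 × 0.0068 = $38.40
State unemployment insurance (employee share): $5646.54 × 0.003 = $16.94
Employee stock purchase plan: $90.73
(Employer's $50.54 toward employee stock purchase plan is not withheld from the employee.)
Total deductions = $356.30 + $542.07 + $189.93 + $609.19 + $38.40 + $16.94 + $90.73 = $1843.56
Net pay = $5646.54 − $1843.56 = $3802.98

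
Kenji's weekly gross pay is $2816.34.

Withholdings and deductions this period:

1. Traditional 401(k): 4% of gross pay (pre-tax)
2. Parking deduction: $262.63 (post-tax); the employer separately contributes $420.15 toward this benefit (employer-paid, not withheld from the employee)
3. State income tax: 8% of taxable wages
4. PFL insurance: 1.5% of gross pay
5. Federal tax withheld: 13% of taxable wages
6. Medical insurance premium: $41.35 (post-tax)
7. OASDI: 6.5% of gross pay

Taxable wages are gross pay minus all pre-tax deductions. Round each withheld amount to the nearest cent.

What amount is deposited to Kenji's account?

Traditional 401(k): $2816.34 × 0.04 = $112.65
Taxable wages = $2816.34 − $112.65 = $2703.69
State income tax: $2703.69 × 0.08 = $216.30
Federal tax withheld: $2703.69 × 0.13 = $351.48
PFL insurance: $2816.34 × 0.015 = $42.25
OASDI: $2816.34 × 0.065 = $183.06
Parking deduction: $262.63
Medical insurance premium: $41.35
(Employer's $420.15 toward parking deduction is not withheld from the employee.)
Total deductions = $112.65 + $216.30 + $351.48 + $42.25 + $183.06 + $262.63 + $41.35 = $1209.72
Net pay = $2816.34 − $1209.72 = $1606.62

$1606.62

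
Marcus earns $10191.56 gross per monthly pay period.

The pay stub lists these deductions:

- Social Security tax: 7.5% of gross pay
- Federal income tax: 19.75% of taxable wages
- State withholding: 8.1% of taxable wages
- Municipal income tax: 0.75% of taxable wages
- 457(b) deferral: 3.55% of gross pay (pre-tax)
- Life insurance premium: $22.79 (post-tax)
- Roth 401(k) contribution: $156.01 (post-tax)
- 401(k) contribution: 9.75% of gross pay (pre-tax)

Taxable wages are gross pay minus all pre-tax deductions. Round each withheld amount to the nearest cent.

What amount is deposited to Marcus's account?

401(k) contribution: $10191.56 × 0.0975 = $993.68
457(b) deferral: $10191.56 × 0.0355 = $361.80
Pre-tax total = $993.68 + $361.80 = $1355.48
Taxable wages = $10191.56 − $1355.48 = $8836.08
Municipal income tax: $8836.08 × 0.0075 = $66.27
State withholding: $8836.08 × 0.081 = $715.72
Federal income tax: $8836.08 × 0.1975 = $1745.13
Social Security tax: $10191.56 × 0.075 = $764.37
Roth 401(k) contribution: $156.01
Life insurance premium: $22.79
Total deductions = $993.68 + $361.80 + $66.27 + $715.72 + $1745.13 + $764.37 + $156.01 + $22.79 = $4825.77
Net pay = $10191.56 − $4825.77 = $5365.79

$5365.79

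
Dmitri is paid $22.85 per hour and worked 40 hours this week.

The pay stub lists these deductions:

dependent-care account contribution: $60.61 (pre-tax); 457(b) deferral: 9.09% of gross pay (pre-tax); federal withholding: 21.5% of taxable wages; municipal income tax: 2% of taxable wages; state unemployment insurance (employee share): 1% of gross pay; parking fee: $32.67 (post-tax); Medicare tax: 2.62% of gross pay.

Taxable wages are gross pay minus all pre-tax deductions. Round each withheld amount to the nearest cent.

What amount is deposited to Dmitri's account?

Gross pay: 40 × $22.85 = $914.00
457(b) deferral: $914.00 × 0.0909 = $83.08
Dependent-care account contribution: $60.61
Pre-tax total = $83.08 + $60.61 = $143.69
Taxable wages = $914.00 − $143.69 = $770.31
Federal withholding: $770.31 × 0.215 = $165.62
Municipal income tax: $770.31 × 0.02 = $15.41
Medicare tax: $914.00 × 0.0262 = $23.95
State unemployment insurance (employee share): $914.00 × 0.01 = $9.14
Parking fee: $32.67
Total deductions = $83.08 + $60.61 + $165.62 + $15.41 + $23.95 + $9.14 + $32.67 = $390.48
Net pay = $914.00 − $390.48 = $523.52

$523.52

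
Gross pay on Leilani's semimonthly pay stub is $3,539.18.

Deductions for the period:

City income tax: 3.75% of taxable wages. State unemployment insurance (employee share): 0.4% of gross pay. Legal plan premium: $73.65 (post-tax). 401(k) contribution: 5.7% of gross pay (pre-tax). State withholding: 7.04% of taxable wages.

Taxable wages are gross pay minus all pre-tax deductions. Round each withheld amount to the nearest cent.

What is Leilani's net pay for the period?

$2,889.53

401(k) contribution: $3,539.18 × 0.057 = $201.73
Taxable wages = $3,539.18 − $201.73 = $3,337.45
City income tax: $3,337.45 × 0.0375 = $125.15
State withholding: $3,337.45 × 0.0704 = $234.96
State unemployment insurance (employee share): $3,539.18 × 0.004 = $14.16
Legal plan premium: $73.65
Total deductions = $201.73 + $125.15 + $234.96 + $14.16 + $73.65 = $649.65
Net pay = $3,539.18 − $649.65 = $2,889.53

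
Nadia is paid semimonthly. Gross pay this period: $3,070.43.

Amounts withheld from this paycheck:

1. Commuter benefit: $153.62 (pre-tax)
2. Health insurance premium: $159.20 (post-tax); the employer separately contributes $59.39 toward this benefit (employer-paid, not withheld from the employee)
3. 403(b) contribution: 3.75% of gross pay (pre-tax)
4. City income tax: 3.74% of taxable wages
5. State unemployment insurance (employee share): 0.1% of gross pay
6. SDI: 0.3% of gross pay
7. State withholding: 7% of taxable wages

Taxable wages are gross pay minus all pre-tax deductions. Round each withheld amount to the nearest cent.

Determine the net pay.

$2,329.29

Commuter benefit: $153.62
403(b) contribution: $3,070.43 × 0.0375 = $115.14
Pre-tax total = $153.62 + $115.14 = $268.76
Taxable wages = $3,070.43 − $268.76 = $2,801.67
State withholding: $2,801.67 × 0.07 = $196.12
City income tax: $2,801.67 × 0.0374 = $104.78
State unemployment insurance (employee share): $3,070.43 × 0.001 = $3.07
SDI: $3,070.43 × 0.003 = $9.21
Health insurance premium: $159.20
(Employer's $59.39 toward health insurance premium is not withheld from the employee.)
Total deductions = $153.62 + $115.14 + $196.12 + $104.78 + $3.07 + $9.21 + $159.20 = $741.14
Net pay = $3,070.43 − $741.14 = $2,329.29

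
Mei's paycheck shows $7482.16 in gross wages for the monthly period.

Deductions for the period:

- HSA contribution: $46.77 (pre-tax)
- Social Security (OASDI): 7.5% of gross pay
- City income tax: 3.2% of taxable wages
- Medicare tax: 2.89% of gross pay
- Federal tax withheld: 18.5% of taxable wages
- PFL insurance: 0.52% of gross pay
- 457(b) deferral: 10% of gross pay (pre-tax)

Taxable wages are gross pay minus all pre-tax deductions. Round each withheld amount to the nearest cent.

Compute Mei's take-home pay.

HSA contribution: $46.77
457(b) deferral: $7482.16 × 0.1 = $748.22
Pre-tax total = $46.77 + $748.22 = $794.99
Taxable wages = $7482.16 − $794.99 = $6687.17
City income tax: $6687.17 × 0.032 = $213.99
Federal tax withheld: $6687.17 × 0.185 = $1237.13
Medicare tax: $7482.16 × 0.0289 = $216.23
PFL insurance: $7482.16 × 0.0052 = $38.91
Social Security (OASDI): $7482.16 × 0.075 = $561.16
Total deductions = $46.77 + $748.22 + $213.99 + $1237.13 + $216.23 + $38.91 + $561.16 = $3062.41
Net pay = $7482.16 − $3062.41 = $4419.75

$4419.75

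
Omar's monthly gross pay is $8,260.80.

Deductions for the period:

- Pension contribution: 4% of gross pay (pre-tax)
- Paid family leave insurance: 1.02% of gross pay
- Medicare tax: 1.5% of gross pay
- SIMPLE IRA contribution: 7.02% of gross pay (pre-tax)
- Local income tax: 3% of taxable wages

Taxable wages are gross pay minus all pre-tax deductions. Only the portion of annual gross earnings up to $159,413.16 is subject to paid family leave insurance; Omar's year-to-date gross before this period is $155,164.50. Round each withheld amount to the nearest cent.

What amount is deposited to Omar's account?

$6,962.70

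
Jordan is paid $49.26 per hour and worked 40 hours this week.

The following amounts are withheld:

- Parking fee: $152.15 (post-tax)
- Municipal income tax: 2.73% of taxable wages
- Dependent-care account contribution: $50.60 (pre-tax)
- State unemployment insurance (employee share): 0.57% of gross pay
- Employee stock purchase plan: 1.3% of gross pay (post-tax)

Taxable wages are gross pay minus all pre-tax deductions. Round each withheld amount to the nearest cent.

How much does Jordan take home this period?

Gross pay: 40 × $49.26 = $1,970.40
Dependent-care account contribution: $50.60
Taxable wages = $1,970.40 − $50.60 = $1,919.80
Municipal income tax: $1,919.80 × 0.0273 = $52.41
State unemployment insurance (employee share): $1,970.40 × 0.0057 = $11.23
Parking fee: $152.15
Employee stock purchase plan: $1,970.40 × 0.013 = $25.62
Total deductions = $50.60 + $52.41 + $11.23 + $152.15 + $25.62 = $292.01
Net pay = $1,970.40 − $292.01 = $1,678.39

$1,678.39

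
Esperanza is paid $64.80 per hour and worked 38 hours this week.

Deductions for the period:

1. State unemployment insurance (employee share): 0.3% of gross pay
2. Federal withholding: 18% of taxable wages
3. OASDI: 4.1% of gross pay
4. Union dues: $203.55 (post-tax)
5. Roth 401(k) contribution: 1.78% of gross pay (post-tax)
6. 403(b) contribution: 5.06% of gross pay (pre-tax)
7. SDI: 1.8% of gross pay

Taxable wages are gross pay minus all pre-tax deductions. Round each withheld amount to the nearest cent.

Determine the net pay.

$1516.95

Gross pay: 38 × $64.80 = $2462.40
403(b) contribution: $2462.40 × 0.0506 = $124.60
Taxable wages = $2462.40 − $124.60 = $2337.80
Federal withholding: $2337.80 × 0.18 = $420.80
State unemployment insurance (employee share): $2462.40 × 0.003 = $7.39
OASDI: $2462.40 × 0.041 = $100.96
SDI: $2462.40 × 0.018 = $44.32
Union dues: $203.55
Roth 401(k) contribution: $2462.40 × 0.0178 = $43.83
Total deductions = $124.60 + $420.80 + $7.39 + $100.96 + $44.32 + $203.55 + $43.83 = $945.45
Net pay = $2462.40 − $945.45 = $1516.95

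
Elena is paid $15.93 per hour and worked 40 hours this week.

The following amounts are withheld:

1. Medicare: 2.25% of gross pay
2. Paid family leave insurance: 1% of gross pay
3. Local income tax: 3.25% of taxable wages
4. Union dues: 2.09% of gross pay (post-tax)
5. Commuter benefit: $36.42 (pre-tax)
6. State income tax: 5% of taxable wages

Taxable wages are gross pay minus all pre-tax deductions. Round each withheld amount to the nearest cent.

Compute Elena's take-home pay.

$517.18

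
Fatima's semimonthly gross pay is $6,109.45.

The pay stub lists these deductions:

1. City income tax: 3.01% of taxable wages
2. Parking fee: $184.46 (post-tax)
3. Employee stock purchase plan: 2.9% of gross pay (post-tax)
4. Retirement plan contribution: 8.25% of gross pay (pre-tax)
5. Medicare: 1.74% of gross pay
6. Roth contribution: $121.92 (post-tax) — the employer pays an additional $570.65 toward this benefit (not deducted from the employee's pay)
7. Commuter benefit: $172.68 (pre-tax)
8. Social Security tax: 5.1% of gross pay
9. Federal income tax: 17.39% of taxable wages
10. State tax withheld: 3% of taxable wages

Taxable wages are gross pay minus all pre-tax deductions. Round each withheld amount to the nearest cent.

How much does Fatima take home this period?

Retirement plan contribution: $6,109.45 × 0.0825 = $504.03
Commuter benefit: $172.68
Pre-tax total = $504.03 + $172.68 = $676.71
Taxable wages = $6,109.45 − $676.71 = $5,432.74
State tax withheld: $5,432.74 × 0.03 = $162.98
Federal income tax: $5,432.74 × 0.1739 = $944.75
City income tax: $5,432.74 × 0.0301 = $163.53
Social Security tax: $6,109.45 × 0.051 = $311.58
Medicare: $6,109.45 × 0.0174 = $106.30
Roth contribution: $121.92
Employee stock purchase plan: $6,109.45 × 0.029 = $177.17
Parking fee: $184.46
(Employer's $570.65 toward Roth contribution is not withheld from the employee.)
Total deductions = $504.03 + $172.68 + $162.98 + $944.75 + $163.53 + $311.58 + $106.30 + $121.92 + $177.17 + $184.46 = $2,849.40
Net pay = $6,109.45 − $2,849.40 = $3,260.05

$3,260.05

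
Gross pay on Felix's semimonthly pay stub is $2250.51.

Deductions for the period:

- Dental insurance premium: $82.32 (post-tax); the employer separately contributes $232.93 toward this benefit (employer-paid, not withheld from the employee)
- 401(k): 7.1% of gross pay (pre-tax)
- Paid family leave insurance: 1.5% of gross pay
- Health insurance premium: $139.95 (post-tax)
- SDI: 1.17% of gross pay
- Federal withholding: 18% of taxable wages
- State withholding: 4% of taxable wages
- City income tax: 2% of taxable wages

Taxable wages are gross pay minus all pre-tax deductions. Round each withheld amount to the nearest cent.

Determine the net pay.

$1306.59

401(k): $2250.51 × 0.071 = $159.79
Taxable wages = $2250.51 − $159.79 = $2090.72
Federal withholding: $2090.72 × 0.18 = $376.33
City income tax: $2090.72 × 0.02 = $41.81
State withholding: $2090.72 × 0.04 = $83.63
SDI: $2250.51 × 0.0117 = $26.33
Paid family leave insurance: $2250.51 × 0.015 = $33.76
Health insurance premium: $139.95
Dental insurance premium: $82.32
(Employer's $232.93 toward dental insurance premium is not withheld from the employee.)
Total deductions = $159.79 + $376.33 + $41.81 + $83.63 + $26.33 + $33.76 + $139.95 + $82.32 = $943.92
Net pay = $2250.51 − $943.92 = $1306.59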